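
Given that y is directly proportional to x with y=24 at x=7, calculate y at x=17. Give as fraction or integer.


Direct proportion: y = kx
Find k: k = 24/7 = 24/7
Compute y at x=17: y = 24/7 * 17
y = 408/7

408/7


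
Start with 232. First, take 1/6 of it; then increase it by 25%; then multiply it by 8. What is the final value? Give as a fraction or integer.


Start with 232.
Step 1: Take 1/6: 232 * 1/6 = 116/3
Step 2: Increase by 25%: 116/3 * 125/100 = 145/3
Step 3: Multiply by 8: 145/3 * 8 = 1160/3
Final result = 1160/3

1160/3


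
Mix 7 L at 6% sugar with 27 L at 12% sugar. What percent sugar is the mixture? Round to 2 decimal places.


Solute in mixture 1 = 6% of 7 L = 7*6/100 = 21/50 L
Solute in mixture 2 = 12% of 27 L = 27*12/100 = 81/25 L
Total solute = 21/50 + 81/25 = 183/50 L
Total volume = 7 + 27 = 34 L
Final concentration = 183/50/34 * 100 = 10.76%

10.76


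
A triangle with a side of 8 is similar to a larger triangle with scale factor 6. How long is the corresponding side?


Similar triangles have proportional sides
Scale factor = 6
Smaller side = 8
Corresponding larger side = 8 * 6
= 48

48


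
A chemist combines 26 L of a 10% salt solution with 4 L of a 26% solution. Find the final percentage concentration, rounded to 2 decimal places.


Solute in mixture 1 = 10% of 26 L = 26*10/100 = 13/5 L
Solute in mixture 2 = 26% of 4 L = 4*26/100 = 26/25 L
Total solute = 13/5 + 26/25 = 91/25 L
Total volume = 26 + 4 = 30 L
Final concentration = 91/25/30 * 100 = 12.13%

12.13


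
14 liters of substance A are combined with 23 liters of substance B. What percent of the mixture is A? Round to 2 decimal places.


Volume of A = 14 L
Volume of B = 23 L
Total volume = 14 + 23 = 37 L
Percentage of A = (14/37) * 100
= 37.84%

37.84


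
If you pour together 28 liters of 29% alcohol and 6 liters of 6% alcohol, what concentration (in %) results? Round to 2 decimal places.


Solute in mixture 1 = 29% of 28 L = 28*29/100 = 203/25 L
Solute in mixture 2 = 6% of 6 L = 6*6/100 = 9/25 L
Total solute = 203/25 + 9/25 = 212/25 L
Total volume = 28 + 6 = 34 L
Final concentration = 212/25/34 * 100 = 24.94%

24.94


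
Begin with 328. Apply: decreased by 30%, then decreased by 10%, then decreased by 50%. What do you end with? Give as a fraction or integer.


Start: 328
Step 1: decrease by 30% => multiply by 70/100
  328 * 70/100 = 1148/5
Step 2: decrease by 10% => multiply by 90/100
  1148/5 * 90/100 = 5166/25
Step 3: decrease by 50% => multiply by 50/100
  5166/25 * 50/100 = 2583/25
Final value = 2583/25

2583/25


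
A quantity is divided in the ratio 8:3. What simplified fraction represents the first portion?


Total parts = 8 + 3 = 11
First part fraction = 8/11
Simplify: 8/11 = 8/11

8/11


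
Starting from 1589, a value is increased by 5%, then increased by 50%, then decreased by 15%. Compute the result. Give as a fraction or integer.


Start: 1589
Step 1: increase by 5% => multiply by 105/100
  1589 * 105/100 = 33369/20
Step 2: increase by 50% => multiply by 150/100
  33369/20 * 150/100 = 100107/40
Step 3: decrease by 15% => multiply by 85/100
  100107/40 * 85/100 = 1701819/800
Final value = 1701819/800

1701819/800


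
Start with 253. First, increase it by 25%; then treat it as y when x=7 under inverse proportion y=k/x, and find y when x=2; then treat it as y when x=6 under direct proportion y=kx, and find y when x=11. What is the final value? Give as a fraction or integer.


Start with 253.
Step 1: Increase by 25%: 253 * 125/100 = 1265/4
Step 2: Inverse prop: k = (1265/4)*7; new y = k/2 = 1265/4*7/2 = 8855/8
Step 3: Direct prop: k = (8855/8)/6; new y = k*11 = 8855/8*11/6 = 97405/48
Final result = 97405/48

97405/48


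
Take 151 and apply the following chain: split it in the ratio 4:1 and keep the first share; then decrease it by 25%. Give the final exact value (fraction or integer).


Start with 151.
Step 1: Split 4:1, first share = 151 * 4/5 = 604/5
Step 2: Decrease by 25%: 604/5 * 75/100 = 453/5
Final result = 453/5

453/5


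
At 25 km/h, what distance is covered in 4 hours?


Using distance = speed * time
Speed = 25 km/h
Time = 4 hours
Distance = 25 * 4
= 100 km

100


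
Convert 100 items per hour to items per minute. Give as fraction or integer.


Converting from per hour to per minute
Rate = 100 items per hour
Divide by 60: 100/60
= 5/3 items per minute

5/3


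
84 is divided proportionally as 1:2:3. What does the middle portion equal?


Ratio = 1:2:3
Total parts = 1 + 2 + 3 = 6
Value per part = 84 / 6 = 14
First share = 1 * 14 = 14
Middle share = 2 * 14 = 28
Third share = 3 * 14 = 42

28


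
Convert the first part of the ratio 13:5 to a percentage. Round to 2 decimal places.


Total parts = 13 + 5 = 18
First part fraction = 13/18
Percentage = (13/18) * 100
= 0.722222 * 100
= 72.22%

72.22


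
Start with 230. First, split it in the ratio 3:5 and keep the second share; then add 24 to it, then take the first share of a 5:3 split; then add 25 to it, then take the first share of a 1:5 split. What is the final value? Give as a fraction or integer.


Start with 230.
Step 1: Split 3:5, second share = 230 * 5/8 = 575/4
Step 2: Add 24: 575/4+24=671/4; split 5:3 first = 671/4*5/8 = 3355/32
Step 3: Add 25: 3355/32+25=4155/32; split 1:5 first = 4155/32*1/6 = 1385/64
Final result = 1385/64

1385/64


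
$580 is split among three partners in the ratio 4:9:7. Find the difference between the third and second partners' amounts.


Total parts = 4 + 9 + 7 = 20
Value per part = 580 / 20 = 29
Shares: 4*29=116, 9*29=261, 7*29=203
Third share = 203, second share = 261
Difference = |203 - 261| = 58

58


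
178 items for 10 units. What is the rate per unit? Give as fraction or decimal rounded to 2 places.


Total items = 178
Number of units = 10
Unit rate = 178 / 10
= 17.80 items per unit

17.80


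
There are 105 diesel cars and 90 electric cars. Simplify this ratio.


Find GCD(105, 90)
GCD = 15
Divide both by 15: 105/15 = 7, 90/15 = 6
Simplified ratio = 7:6

7:6


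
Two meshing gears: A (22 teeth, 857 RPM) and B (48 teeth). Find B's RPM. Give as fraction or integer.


Gear ratio: teeth_A * RPM_A = teeth_B * RPM_B
22 * 857 = 48 * RPM_B
18854 = 48 * RPM_B
RPM_B = 18854 / 48
RPM_B = 9427/24

9427/24


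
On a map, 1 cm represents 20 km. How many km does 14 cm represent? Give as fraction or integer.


Map scale: 1 cm = 20 km
Measured distance on map = 14 cm
Set up proportion: 14 * 20 / 1
= 280 / 1
= 280 km

280


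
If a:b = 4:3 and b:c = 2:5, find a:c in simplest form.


Given a:b = 4:3 and b:c = 2:5
Make b consistent. Multiply first ratio by 2: a:b = 8:6
Multiply second ratio by 3: b:c = 6:15
Now b = 6 in both, so a:b:c = 8:6:15
Therefore a:c = 8:15
Simplify by GCD: a:c = 8:15

8:15


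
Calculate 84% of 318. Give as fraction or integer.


Compute 84% of 318
Convert percentage: 84% = 84/100
Multiply: 318 * 84/100
= 26712/100
= 6678/25

6678/25


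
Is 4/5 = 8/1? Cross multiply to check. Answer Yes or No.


Cross multiply to check 4/5 = 8/1
Left cross product: 4 * 1 = 4
Right cross product: 5 * 8 = 40
4 != 40
Not equal, so proportions differ => No

No


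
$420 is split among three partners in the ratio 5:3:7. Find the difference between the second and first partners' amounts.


Total parts = 5 + 3 + 7 = 15
Value per part = 420 / 15 = 28
Shares: 5*28=140, 3*28=84, 7*28=196
Second share = 84, first share = 140
Difference = |84 - 140| = 56

56


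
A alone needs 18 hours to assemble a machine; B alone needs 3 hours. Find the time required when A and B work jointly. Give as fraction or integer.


Rate of A = 1/18 job per hour
Rate of B = 1/3 job per hour
Combined rate = 1/18 + 1/3
Find common denominator: (3 + 18)/(18*3) = 21/54
Combined rate = 7/18 job per hour
Time together = 1 / (7/18) = 18/7 hours

18/7


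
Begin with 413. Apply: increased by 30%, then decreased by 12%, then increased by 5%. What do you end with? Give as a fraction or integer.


Start: 413
Step 1: increase by 30% => multiply by 130/100
  413 * 130/100 = 5369/10
Step 2: decrease by 12% => multiply by 88/100
  5369/10 * 88/100 = 59059/125
Step 3: increase by 5% => multiply by 105/100
  59059/125 * 105/100 = 1240239/2500
Final value = 1240239/2500

1240239/2500


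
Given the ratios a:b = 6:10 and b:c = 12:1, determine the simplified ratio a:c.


Given a:b = 6:10 and b:c = 12:1
Make b consistent. Multiply first ratio by 12: a:b = 72:120
Multiply second ratio by 10: b:c = 120:10
Now b = 120 in both, so a:b:c = 72:120:10
Therefore a:c = 72:10
Simplify by GCD: a:c = 36:5

36:5


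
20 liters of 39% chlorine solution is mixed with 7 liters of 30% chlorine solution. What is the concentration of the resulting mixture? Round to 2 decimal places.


Solute in mixture 1 = 39% of 20 L = 20*39/100 = 39/5 L
Solute in mixture 2 = 30% of 7 L = 7*30/100 = 21/10 L
Total solute = 39/5 + 21/10 = 99/10 L
Total volume = 20 + 7 = 27 L
Final concentration = 99/10/27 * 100 = 36.67%

36.67


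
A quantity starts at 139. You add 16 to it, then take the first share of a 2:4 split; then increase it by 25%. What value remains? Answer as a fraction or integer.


Start with 139.
Step 1: Add 16: 139+16=155; split 2:4 first = 155*2/6 = 155/3
Step 2: Increase by 25%: 155/3 * 125/100 = 775/12
Final result = 775/12

775/12


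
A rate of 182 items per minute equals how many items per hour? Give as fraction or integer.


Converting from per minute to per hour
Rate = 182 items per minute
Multiply by 60: 182 * 60
= 10920 items per hour

10920


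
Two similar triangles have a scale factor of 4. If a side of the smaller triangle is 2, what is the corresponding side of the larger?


Similar triangles have proportional sides
Scale factor = 4
Smaller side = 2
Corresponding larger side = 2 * 4
= 8

8


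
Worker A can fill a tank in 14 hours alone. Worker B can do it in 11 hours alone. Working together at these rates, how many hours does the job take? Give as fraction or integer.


Rate of A = 1/14 job per hour
Rate of B = 1/11 job per hour
Combined rate = 1/14 + 1/11
Find common denominator: (11 + 14)/(14*11) = 25/154
Combined rate = 25/154 job per hour
Time together = 1 / (25/154) = 154/25 hours

154/25


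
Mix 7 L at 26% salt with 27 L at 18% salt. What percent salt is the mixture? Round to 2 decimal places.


Solute in mixture 1 = 26% of 7 L = 7*26/100 = 91/50 L
Solute in mixture 2 = 18% of 27 L = 27*18/100 = 243/50 L
Total solute = 91/50 + 243/50 = 167/25 L
Total volume = 7 + 27 = 34 L
Final concentration = 167/25/34 * 100 = 19.65%

19.65


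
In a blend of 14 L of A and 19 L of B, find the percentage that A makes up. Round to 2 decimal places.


Volume of A = 14 L
Volume of B = 19 L
Total volume = 14 + 19 = 33 L
Percentage of A = (14/33) * 100
= 42.42%

42.42


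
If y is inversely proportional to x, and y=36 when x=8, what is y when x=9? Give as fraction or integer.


Inverse proportion: y = k/x
Find k: k = 8 * 36 = 288
Compute y at x=9: y = 288/9
y = 32

32


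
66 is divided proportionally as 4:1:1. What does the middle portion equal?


Ratio = 4:1:1
Total parts = 4 + 1 + 1 = 6
Value per part = 66 / 6 = 11
First share = 4 * 11 = 44
Middle share = 1 * 11 = 11
Third share = 1 * 11 = 11

11


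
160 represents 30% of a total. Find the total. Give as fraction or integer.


Given: 160 is 30% of the whole
Set up: 160 = 30/100 * whole
whole = 160 * 100 / 30
whole = 16000 / 30
whole = 1600/3

1600/3


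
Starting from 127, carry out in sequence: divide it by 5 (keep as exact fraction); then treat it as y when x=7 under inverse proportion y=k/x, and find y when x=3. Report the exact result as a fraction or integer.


Start with 127.
Step 1: Divide by 5: 127 / 5 = 127/5
Step 2: Inverse prop: k = (127/5)*7; new y = k/3 = 127/5*7/3 = 889/15
Final result = 889/15

889/15


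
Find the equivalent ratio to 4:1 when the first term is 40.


Original ratio: 4:1
First term target: 40
Scale factor = 40 / 4 = 10
Multiply second term: 1 * 10 = 10
Equivalent ratio = 40:10

40:10


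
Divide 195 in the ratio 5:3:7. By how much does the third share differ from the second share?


Total parts = 5 + 3 + 7 = 15
Value per part = 195 / 15 = 13
Shares: 5*13=65, 3*13=39, 7*13=91
Third share = 91, second share = 39
Difference = |91 - 39| = 52

52


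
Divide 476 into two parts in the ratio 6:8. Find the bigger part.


Total parts = 6 + 8 = 14
Value per part = 476 / 14 = 34
First share = 6 * 34 = 204
Second share = 8 * 34 = 272
Larger share = 272

272


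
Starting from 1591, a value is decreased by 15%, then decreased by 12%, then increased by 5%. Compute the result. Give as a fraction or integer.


Start: 1591
Step 1: decrease by 15% => multiply by 85/100
  1591 * 85/100 = 27047/20
Step 2: decrease by 12% => multiply by 88/100
  27047/20 * 88/100 = 297517/250
Step 3: increase by 5% => multiply by 105/100
  297517/250 * 105/100 = 6247857/5000
Final value = 6247857/5000

6247857/5000


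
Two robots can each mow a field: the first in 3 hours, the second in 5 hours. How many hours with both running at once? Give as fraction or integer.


Rate of A = 1/3 job per hour
Rate of B = 1/5 job per hour
Combined rate = 1/3 + 1/5
Find common denominator: (5 + 3)/(3*5) = 8/15
Combined rate = 8/15 job per hour
Time together = 1 / (8/15) = 15/8 hours

15/8


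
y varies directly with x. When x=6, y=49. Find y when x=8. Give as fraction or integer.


Direct proportion: y = kx
Find k: k = 49/6 = 49/6
Compute y at x=8: y = 49/6 * 8
y = 196/3

196/3


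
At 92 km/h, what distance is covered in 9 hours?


Using distance = speed * time
Speed = 92 km/h
Time = 9 hours
Distance = 92 * 9
= 828 km

828


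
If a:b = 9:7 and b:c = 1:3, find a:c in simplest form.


Given a:b = 9:7 and b:c = 1:3
Make b consistent. Multiply first ratio by 1: a:b = 9:7
Multiply second ratio by 7: b:c = 7:21
Now b = 7 in both, so a:b:c = 9:7:21
Therefore a:c = 9:21
Simplify by GCD: a:c = 3:7

3:7


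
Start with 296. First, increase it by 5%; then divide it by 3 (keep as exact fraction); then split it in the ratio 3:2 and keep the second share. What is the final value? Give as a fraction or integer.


Start with 296.
Step 1: Increase by 5%: 296 * 105/100 = 1554/5
Step 2: Divide by 3: 1554/5 / 3 = 518/5
Step 3: Split 3:2, second share = 518/5 * 2/5 = 1036/25
Final result = 1036/25

1036/25


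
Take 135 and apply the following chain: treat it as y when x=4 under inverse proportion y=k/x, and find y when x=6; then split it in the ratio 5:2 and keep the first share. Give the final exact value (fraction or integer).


Start with 135.
Step 1: Inverse prop: k = (135)*4; new y = k/6 = 135*4/6 = 90
Step 2: Split 5:2, first share = 90 * 5/7 = 450/7
Final result = 450/7

450/7


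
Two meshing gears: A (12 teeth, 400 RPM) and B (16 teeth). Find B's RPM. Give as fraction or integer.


Gear ratio: teeth_A * RPM_A = teeth_B * RPM_B
12 * 400 = 16 * RPM_B
4800 = 16 * RPM_B
RPM_B = 4800 / 16
RPM_B = 300

300


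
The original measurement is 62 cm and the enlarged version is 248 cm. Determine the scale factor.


Original length = 62 cm
Scaled length = 248 cm
Scale factor = 248 / 62
= 4

4


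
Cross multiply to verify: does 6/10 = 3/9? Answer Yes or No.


Cross multiply to check 6/10 = 3/9
Left cross product: 6 * 9 = 54
Right cross product: 10 * 3 = 30
54 != 30
Not equal, so proportions differ => No

No


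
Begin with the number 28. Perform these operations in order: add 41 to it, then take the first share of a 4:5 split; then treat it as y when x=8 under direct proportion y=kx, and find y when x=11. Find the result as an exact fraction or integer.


Start with 28.
Step 1: Add 41: 28+41=69; split 4:5 first = 69*4/9 = 92/3
Step 2: Direct prop: k = (92/3)/8; new y = k*11 = 92/3*11/8 = 253/6
Final result = 253/6

253/6


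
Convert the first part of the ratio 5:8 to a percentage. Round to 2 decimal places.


Total parts = 5 + 8 = 13
First part fraction = 5/13
Percentage = (5/13) * 100
= 0.384615 * 100
= 38.46%

38.46


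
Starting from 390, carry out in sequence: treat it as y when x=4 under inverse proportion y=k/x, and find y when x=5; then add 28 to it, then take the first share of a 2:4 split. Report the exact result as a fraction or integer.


Start with 390.
Step 1: Inverse prop: k = (390)*4; new y = k/5 = 390*4/5 = 312
Step 2: Add 28: 312+28=340; split 2:4 first = 340*2/6 = 340/3
Final result = 340/3

340/3


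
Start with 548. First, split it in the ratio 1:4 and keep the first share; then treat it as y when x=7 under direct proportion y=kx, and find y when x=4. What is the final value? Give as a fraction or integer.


Start with 548.
Step 1: Split 1:4, first share = 548 * 1/5 = 548/5
Step 2: Direct prop: k = (548/5)/7; new y = k*4 = 548/5*4/7 = 2192/35
Final result = 2192/35

2192/35


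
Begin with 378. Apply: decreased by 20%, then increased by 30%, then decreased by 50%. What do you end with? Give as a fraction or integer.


Start: 378
Step 1: decrease by 20% => multiply by 80/100
  378 * 80/100 = 1512/5
Step 2: increase by 30% => multiply by 130/100
  1512/5 * 130/100 = 9828/25
Step 3: decrease by 50% => multiply by 50/100
  9828/25 * 50/100 = 4914/25
Final value = 4914/25

4914/25


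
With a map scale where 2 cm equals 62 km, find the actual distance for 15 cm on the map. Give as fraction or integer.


Map scale: 2 cm = 62 km
Measured distance on map = 15 cm
Set up proportion: 15 * 62 / 2
= 930 / 2
= 465 km

465


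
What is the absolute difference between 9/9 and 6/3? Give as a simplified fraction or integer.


Simplify: 9/9 = 1 and 6/3 = 2
Find common denominator: LCD = 1
Convert: 1/1 and 2/1
Difference = |1 - 2|/1 = 1/1
Simplified = 1

1


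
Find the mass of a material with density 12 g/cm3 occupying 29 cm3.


Using mass = density * volume
Density = 12 g/cm3
Volume = 29 cm3
Mass = 12 * 29
= 348 g

348


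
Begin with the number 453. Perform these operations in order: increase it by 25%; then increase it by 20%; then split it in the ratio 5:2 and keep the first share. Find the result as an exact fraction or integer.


Start with 453.
Step 1: Increase by 25%: 453 * 125/100 = 2265/4
Step 2: Increase by 20%: 2265/4 * 120/100 = 1359/2
Step 3: Split 5:2, first share = 1359/2 * 5/7 = 6795/14
Final result = 6795/14

6795/14


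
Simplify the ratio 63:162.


Find GCD(63, 162)
GCD = 9
Divide both by 9: 63/9 = 7, 162/9 = 18
Simplified ratio = 7:18

7:18


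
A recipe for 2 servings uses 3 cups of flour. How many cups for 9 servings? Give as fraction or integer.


Original: 3 cups for 2 servings
Target servings = 9
Scaling factor = 9/2
New amount = 3 * 9/2
= 27/2
= 27/2 cups

27/2


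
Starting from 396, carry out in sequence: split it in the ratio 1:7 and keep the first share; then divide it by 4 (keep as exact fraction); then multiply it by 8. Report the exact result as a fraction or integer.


Start with 396.
Step 1: Split 1:7, first share = 396 * 1/8 = 99/2
Step 2: Divide by 4: 99/2 / 4 = 99/8
Step 3: Multiply by 8: 99/8 * 8 = 99
Final result = 99

99


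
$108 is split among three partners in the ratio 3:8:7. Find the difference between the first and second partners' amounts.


Total parts = 3 + 8 + 7 = 18
Value per part = 108 / 18 = 6
Shares: 3*6=18, 8*6=48, 7*6=42
First share = 18, second share = 48
Difference = |18 - 48| = 30

30


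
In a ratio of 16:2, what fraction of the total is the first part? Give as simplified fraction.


Total parts = 16 + 2 = 18
First part fraction = 16/18
Simplify: 16/18 = 8/9

8/9


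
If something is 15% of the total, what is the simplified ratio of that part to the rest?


Part = 15%, Remainder = 85%
Ratio = 15:85
GCD(15, 85) = 5
Simplify: 3:17 = 3:17

3:17


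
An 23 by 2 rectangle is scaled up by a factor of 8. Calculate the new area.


Original dimensions: 23 x 2
Enlargement factor = 8
New width = 23 * 8 = 184
New height = 2 * 8 = 16
New area = 184 * 16 = 2944

2944


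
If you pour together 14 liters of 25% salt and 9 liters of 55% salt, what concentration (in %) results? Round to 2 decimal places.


Solute in mixture 1 = 25% of 14 L = 14*25/100 = 7/2 L
Solute in mixture 2 = 55% of 9 L = 9*55/100 = 99/20 L
Total solute = 7/2 + 99/20 = 169/20 L
Total volume = 14 + 9 = 23 L
Final concentration = 169/20/23 * 100 = 36.74%

36.74


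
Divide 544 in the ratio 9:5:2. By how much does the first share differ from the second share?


Total parts = 9 + 5 + 2 = 16
Value per part = 544 / 16 = 34
Shares: 9*34=306, 5*34=170, 2*34=68
First share = 306, second share = 170
Difference = |306 - 170| = 136

136


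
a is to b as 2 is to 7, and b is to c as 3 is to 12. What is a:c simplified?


Given a:b = 2:7 and b:c = 3:12
Make b consistent. Multiply first ratio by 3: a:b = 6:21
Multiply second ratio by 7: b:c = 21:84
Now b = 21 in both, so a:b:c = 6:21:84
Therefore a:c = 6:84
Simplify by GCD: a:c = 1:14

1:14


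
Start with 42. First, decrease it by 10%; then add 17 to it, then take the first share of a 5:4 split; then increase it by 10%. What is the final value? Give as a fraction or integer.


Start with 42.
Step 1: Decrease by 10%: 42 * 90/100 = 189/5
Step 2: Add 17: 189/5+17=274/5; split 5:4 first = 274/5*5/9 = 274/9
Step 3: Increase by 10%: 274/9 * 110/100 = 1507/45
Final result = 1507/45

1507/45


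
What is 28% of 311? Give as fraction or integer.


Compute 28% of 311
Convert percentage: 28% = 28/100
Multiply: 311 * 28/100
= 8708/100
= 2177/25

2177/25


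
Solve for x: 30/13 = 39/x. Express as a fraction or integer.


Setting up: 30/13 = 39/x
Cross multiply: 30 * x = 13 * 39
30x = 507
x = 507/30
x = 169/10

169/10


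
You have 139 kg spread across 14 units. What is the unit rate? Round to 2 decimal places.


Total kg = 139
Number of units = 14
Unit rate = 139 / 14
= 9.93 kg per unit

9.93


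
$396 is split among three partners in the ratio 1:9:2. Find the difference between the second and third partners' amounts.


Total parts = 1 + 9 + 2 = 12
Value per part = 396 / 12 = 33
Shares: 1*33=33, 9*33=297, 2*33=66
Second share = 297, third share = 66
Difference = |297 - 66| = 231

231


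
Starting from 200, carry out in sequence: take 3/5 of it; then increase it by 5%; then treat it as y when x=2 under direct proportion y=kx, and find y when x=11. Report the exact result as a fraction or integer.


Start with 200.
Step 1: Take 3/5: 200 * 3/5 = 120
Step 2: Increase by 5%: 120 * 105/100 = 126
Step 3: Direct prop: k = (126)/2; new y = k*11 = 126*11/2 = 693
Final result = 693

693


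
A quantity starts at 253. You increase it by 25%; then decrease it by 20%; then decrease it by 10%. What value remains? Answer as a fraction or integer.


Start with 253.
Step 1: Increase by 25%: 253 * 125/100 = 1265/4
Step 2: Decrease by 20%: 1265/4 * 80/100 = 253
Step 3: Decrease by 10%: 253 * 90/100 = 2277/10
Final result = 2277/10

2277/10


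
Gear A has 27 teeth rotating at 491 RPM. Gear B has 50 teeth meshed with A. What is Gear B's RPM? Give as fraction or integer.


Gear ratio: teeth_A * RPM_A = teeth_B * RPM_B
27 * 491 = 50 * RPM_B
13257 = 50 * RPM_B
RPM_B = 13257 / 50
RPM_B = 13257/50

13257/50


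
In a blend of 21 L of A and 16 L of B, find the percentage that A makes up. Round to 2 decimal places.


Volume of A = 21 L
Volume of B = 16 L
Total volume = 21 + 16 = 37 L
Percentage of A = (21/37) * 100
= 56.76%

56.76


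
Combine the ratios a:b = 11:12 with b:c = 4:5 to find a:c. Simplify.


Given a:b = 11:12 and b:c = 4:5
Make b consistent. Multiply first ratio by 4: a:b = 44:48
Multiply second ratio by 12: b:c = 48:60
Now b = 48 in both, so a:b:c = 44:48:60
Therefore a:c = 44:60
Simplify by GCD: a:c = 11:15

11:15


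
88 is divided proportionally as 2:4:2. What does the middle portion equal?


Ratio = 2:4:2
Total parts = 2 + 4 + 2 = 8
Value per part = 88 / 8 = 11
First share = 2 * 11 = 22
Middle share = 4 * 11 = 44
Third share = 2 * 11 = 22

44


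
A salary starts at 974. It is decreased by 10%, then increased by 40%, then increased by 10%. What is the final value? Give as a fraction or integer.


Start: 974
Step 1: decrease by 10% => multiply by 90/100
  974 * 90/100 = 4383/5
Step 2: increase by 40% => multiply by 140/100
  4383/5 * 140/100 = 30681/25
Step 3: increase by 10% => multiply by 110/100
  30681/25 * 110/100 = 337491/250
Final value = 337491/250

337491/250


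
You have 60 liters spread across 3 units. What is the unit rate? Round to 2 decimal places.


Total liters = 60
Number of units = 3
Unit rate = 60 / 3
= 20 liters per unit

20


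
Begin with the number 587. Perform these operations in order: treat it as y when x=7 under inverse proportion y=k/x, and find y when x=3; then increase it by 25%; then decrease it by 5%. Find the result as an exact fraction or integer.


Start with 587.
Step 1: Inverse prop: k = (587)*7; new y = k/3 = 587*7/3 = 4109/3
Step 2: Increase by 25%: 4109/3 * 125/100 = 20545/12
Step 3: Decrease by 5%: 20545/12 * 95/100 = 78071/48
Final result = 78071/48

78071/48


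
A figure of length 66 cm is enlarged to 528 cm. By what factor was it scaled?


Original length = 66 cm
Scaled length = 528 cm
Scale factor = 528 / 66
= 8

8


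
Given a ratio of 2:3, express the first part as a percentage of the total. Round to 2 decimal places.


Total parts = 2 + 3 = 5
First part fraction = 2/5
Percentage = (2/5) * 100
= 0.4 * 100
= 40.00%

40.00


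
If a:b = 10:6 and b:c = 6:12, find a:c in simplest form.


Given a:b = 10:6 and b:c = 6:12
Make b consistent. Multiply first ratio by 6: a:b = 60:36
Multiply second ratio by 6: b:c = 36:72
Now b = 36 in both, so a:b:c = 60:36:72
Therefore a:c = 60:72
Simplify by GCD: a:c = 5:6

5:6


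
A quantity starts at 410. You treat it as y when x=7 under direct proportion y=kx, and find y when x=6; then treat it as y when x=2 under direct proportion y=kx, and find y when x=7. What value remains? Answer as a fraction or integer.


Start with 410.
Step 1: Direct prop: k = (410)/7; new y = k*6 = 410*6/7 = 2460/7
Step 2: Direct prop: k = (2460/7)/2; new y = k*7 = 2460/7*7/2 = 1230
Final result = 1230

1230


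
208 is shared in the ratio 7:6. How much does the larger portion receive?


Total parts = 7 + 6 = 13
Value per part = 208 / 13 = 16
First share = 7 * 16 = 112
Second share = 6 * 16 = 96
Larger share = 112

112


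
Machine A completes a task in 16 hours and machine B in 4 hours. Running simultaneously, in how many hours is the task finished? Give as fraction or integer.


Rate of A = 1/16 job per hour
Rate of B = 1/4 job per hour
Combined rate = 1/16 + 1/4
Find common denominator: (4 + 16)/(16*4) = 20/64
Combined rate = 5/16 job per hour
Time together = 1 / (5/16) = 16/5 hours

16/5


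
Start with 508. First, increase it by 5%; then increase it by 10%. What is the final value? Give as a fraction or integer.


Start with 508.
Step 1: Increase by 5%: 508 * 105/100 = 2667/5
Step 2: Increase by 10%: 2667/5 * 110/100 = 29337/50
Final result = 29337/50

29337/50


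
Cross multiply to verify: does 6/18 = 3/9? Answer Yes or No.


Cross multiply to check 6/18 = 3/9
Left cross product: 6 * 9 = 54
Right cross product: 18 * 3 = 54
54 = 54
Equal, so proportions match => Yes

Yes


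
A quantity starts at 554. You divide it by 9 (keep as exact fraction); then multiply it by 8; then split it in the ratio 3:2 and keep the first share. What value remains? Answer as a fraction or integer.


Start with 554.
Step 1: Divide by 9: 554 / 9 = 554/9
Step 2: Multiply by 8: 554/9 * 8 = 4432/9
Step 3: Split 3:2, first share = 4432/9 * 3/5 = 4432/15
Final result = 4432/15

4432/15


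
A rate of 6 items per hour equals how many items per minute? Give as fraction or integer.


Converting from per hour to per minute
Rate = 6 items per hour
Divide by 60: 6/60
= 1/10 items per minute

1/10


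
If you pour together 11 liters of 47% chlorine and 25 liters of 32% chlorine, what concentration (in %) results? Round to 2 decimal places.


Solute in mixture 1 = 47% of 11 L = 11*47/100 = 517/100 L
Solute in mixture 2 = 32% of 25 L = 25*32/100 = 8 L
Total solute = 517/100 + 8 = 1317/100 L
Total volume = 11 + 25 = 36 L
Final concentration = 1317/100/36 * 100 = 36.58%

36.58


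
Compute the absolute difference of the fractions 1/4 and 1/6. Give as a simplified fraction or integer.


Simplify: 1/4 = 1/4 and 1/6 = 1/6
Find common denominator: LCD = 12
Convert: 3/12 and 2/12
Difference = |3 - 2|/12 = 1/12
Simplified = 1/12

1/12


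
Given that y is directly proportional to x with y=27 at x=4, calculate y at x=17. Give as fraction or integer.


Direct proportion: y = kx
Find k: k = 27/4 = 27/4
Compute y at x=17: y = 27/4 * 17
y = 459/4

459/4


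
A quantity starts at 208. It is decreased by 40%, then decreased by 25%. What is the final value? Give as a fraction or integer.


Start: 208
Step 1: decrease by 40% => multiply by 60/100
  208 * 60/100 = 624/5
Step 2: decrease by 25% => multiply by 75/100
  624/5 * 75/100 = 468/5
Final value = 468/5

468/5


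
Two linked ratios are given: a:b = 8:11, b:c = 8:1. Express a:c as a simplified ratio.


Given a:b = 8:11 and b:c = 8:1
Make b consistent. Multiply first ratio by 8: a:b = 64:88
Multiply second ratio by 11: b:c = 88:11
Now b = 88 in both, so a:b:c = 64:88:11
Therefore a:c = 64:11
Simplify by GCD: a:c = 64:11

64:11


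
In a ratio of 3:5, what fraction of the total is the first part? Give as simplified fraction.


Total parts = 3 + 5 = 8
First part fraction = 3/8
Simplify: 3/8 = 3/8

3/8


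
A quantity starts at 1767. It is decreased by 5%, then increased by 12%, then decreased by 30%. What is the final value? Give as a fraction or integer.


Start: 1767
Step 1: decrease by 5% => multiply by 95/100
  1767 * 95/100 = 33573/20
Step 2: increase by 12% => multiply by 112/100
  33573/20 * 112/100 = 235011/125
Step 3: decrease by 30% => multiply by 70/100
  235011/125 * 70/100 = 1645077/1250
Final value = 1645077/1250

1645077/1250


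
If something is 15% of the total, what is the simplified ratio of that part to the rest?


Part = 15%, Remainder = 85%
Ratio = 15:85
GCD(15, 85) = 5
Simplify: 3:17 = 3:17

3:17


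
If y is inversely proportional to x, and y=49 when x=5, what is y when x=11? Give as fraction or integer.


Inverse proportion: y = k/x
Find k: k = 5 * 49 = 245
Compute y at x=11: y = 245/11
y = 245/11

245/11


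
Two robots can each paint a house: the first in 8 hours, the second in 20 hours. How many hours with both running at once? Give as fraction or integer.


Rate of A = 1/8 job per hour
Rate of B = 1/20 job per hour
Combined rate = 1/8 + 1/20
Find common denominator: (20 + 8)/(8*20) = 28/160
Combined rate = 7/40 job per hour
Time together = 1 / (7/40) = 40/7 hours

40/7


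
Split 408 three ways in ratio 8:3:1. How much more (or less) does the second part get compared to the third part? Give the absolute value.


Total parts = 8 + 3 + 1 = 12
Value per part = 408 / 12 = 34
Shares: 8*34=272, 3*34=102, 1*34=34
Second share = 102, third share = 34
Difference = |102 - 34| = 68

68


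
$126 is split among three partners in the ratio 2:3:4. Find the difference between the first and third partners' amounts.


Total parts = 2 + 3 + 4 = 9
Value per part = 126 / 9 = 14
Shares: 2*14=28, 3*14=42, 4*14=56
First share = 28, third share = 56
Difference = |28 - 56| = 28

28


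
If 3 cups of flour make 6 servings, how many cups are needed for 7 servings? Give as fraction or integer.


Original: 3 cups for 6 servings
Target servings = 7
Scaling factor = 7/6
New amount = 3 * 7/6
= 21/6
= 7/2 cups

7/2


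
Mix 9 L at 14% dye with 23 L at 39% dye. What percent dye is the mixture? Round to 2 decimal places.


Solute in mixture 1 = 14% of 9 L = 9*14/100 = 63/50 L
Solute in mixture 2 = 39% of 23 L = 23*39/100 = 897/100 L
Total solute = 63/50 + 897/100 = 1023/100 L
Total volume = 9 + 23 = 32 L
Final concentration = 1023/100/32 * 100 = 31.97%

31.97


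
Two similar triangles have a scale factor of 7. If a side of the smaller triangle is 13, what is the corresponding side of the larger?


Similar triangles have proportional sides
Scale factor = 7
Smaller side = 13
Corresponding larger side = 13 * 7
= 91

91


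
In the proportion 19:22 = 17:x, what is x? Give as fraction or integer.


Setting up: 19/22 = 17/x
Cross multiply: 19 * x = 22 * 17
19x = 374
x = 374/19
x = 374/19

374/19


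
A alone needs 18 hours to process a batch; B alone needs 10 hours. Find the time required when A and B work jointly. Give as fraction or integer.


Rate of A = 1/18 job per hour
Rate of B = 1/10 job per hour
Combined rate = 1/18 + 1/10
Find common denominator: (10 + 18)/(18*10) = 28/180
Combined rate = 7/45 job per hour
Time together = 1 / (7/45) = 45/7 hours

45/7


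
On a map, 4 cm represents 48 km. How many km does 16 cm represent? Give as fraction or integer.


Map scale: 4 cm = 48 km
Measured distance on map = 16 cm
Set up proportion: 16 * 48 / 4
= 768 / 4
= 192 km

192


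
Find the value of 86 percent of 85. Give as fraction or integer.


Compute 86% of 85
Convert percentage: 86% = 86/100
Multiply: 85 * 86/100
= 7310/100
= 731/10

731/10


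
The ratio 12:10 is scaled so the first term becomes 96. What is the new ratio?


Original ratio: 12:10
First term target: 96
Scale factor = 96 / 12 = 8
Multiply second term: 10 * 8 = 80
Equivalent ratio = 96:80

96:80


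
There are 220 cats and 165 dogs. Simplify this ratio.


Find GCD(220, 165)
GCD = 55
Divide both by 55: 220/55 = 4, 165/55 = 3
Simplified ratio = 4:3

4:3


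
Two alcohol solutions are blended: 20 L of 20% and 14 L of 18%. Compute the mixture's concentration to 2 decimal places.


Solute in mixture 1 = 20% of 20 L = 20*20/100 = 4 L
Solute in mixture 2 = 18% of 14 L = 14*18/100 = 63/25 L
Total solute = 4 + 63/25 = 163/25 L
Total volume = 20 + 14 = 34 L
Final concentration = 163/25/34 * 100 = 19.18%

19.18


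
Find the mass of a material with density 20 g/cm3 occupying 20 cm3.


Using mass = density * volume
Density = 20 g/cm3
Volume = 20 cm3
Mass = 20 * 20
= 400 g

400


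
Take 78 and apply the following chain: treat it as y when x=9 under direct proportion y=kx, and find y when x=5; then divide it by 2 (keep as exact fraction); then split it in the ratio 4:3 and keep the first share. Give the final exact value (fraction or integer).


Start with 78.
Step 1: Direct prop: k = (78)/9; new y = k*5 = 78*5/9 = 130/3
Step 2: Divide by 2: 130/3 / 2 = 65/3
Step 3: Split 4:3, first share = 65/3 * 4/7 = 260/21
Final result = 260/21

260/21


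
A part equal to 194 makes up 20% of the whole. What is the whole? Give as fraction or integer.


Given: 194 is 20% of the whole
Set up: 194 = 20/100 * whole
whole = 194 * 100 / 20
whole = 19400 / 20
whole = 970

970


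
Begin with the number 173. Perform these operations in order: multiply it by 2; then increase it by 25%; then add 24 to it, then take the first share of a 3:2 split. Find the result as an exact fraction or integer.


Start with 173.
Step 1: Multiply by 2: 173 * 2 = 346
Step 2: Increase by 25%: 346 * 125/100 = 865/2
Step 3: Add 24: 865/2+24=913/2; split 3:2 first = 913/2*3/5 = 2739/10
Final result = 2739/10

2739/10


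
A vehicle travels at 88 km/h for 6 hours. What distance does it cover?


Using distance = speed * time
Speed = 88 km/h
Time = 6 hours
Distance = 88 * 6
= 528 km

528


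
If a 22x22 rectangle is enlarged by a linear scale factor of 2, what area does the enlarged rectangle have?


Original dimensions: 22 x 22
Enlargement factor = 2
New width = 22 * 2 = 44
New height = 22 * 2 = 44
New area = 44 * 44 = 1936

1936


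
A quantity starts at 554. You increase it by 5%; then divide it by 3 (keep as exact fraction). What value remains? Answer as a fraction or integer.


Start with 554.
Step 1: Increase by 5%: 554 * 105/100 = 5817/10
Step 2: Divide by 3: 5817/10 / 3 = 1939/10
Final result = 1939/10

1939/10


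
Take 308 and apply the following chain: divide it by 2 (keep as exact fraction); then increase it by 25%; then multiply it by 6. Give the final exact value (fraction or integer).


Start with 308.
Step 1: Divide by 2: 308 / 2 = 154
Step 2: Increase by 25%: 154 * 125/100 = 385/2
Step 3: Multiply by 6: 385/2 * 6 = 1155
Final result = 1155

1155


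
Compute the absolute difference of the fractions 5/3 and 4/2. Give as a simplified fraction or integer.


Simplify: 5/3 = 5/3 and 4/2 = 2
Find common denominator: LCD = 3
Convert: 5/3 and 6/3
Difference = |5 - 6|/3 = 1/3
Simplified = 1/3

1/3


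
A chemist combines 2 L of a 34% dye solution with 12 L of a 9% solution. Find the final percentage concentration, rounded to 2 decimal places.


Solute in mixture 1 = 34% of 2 L = 2*34/100 = 17/25 L
Solute in mixture 2 = 9% of 12 L = 12*9/100 = 27/25 L
Total solute = 17/25 + 27/25 = 44/25 L
Total volume = 2 + 12 = 14 L
Final concentration = 44/25/14 * 100 = 12.57%

12.57


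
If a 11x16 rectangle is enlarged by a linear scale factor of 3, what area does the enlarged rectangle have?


Original dimensions: 11 x 16
Enlargement factor = 3
New width = 11 * 3 = 33
New height = 16 * 3 = 48
New area = 33 * 48 = 1584

1584


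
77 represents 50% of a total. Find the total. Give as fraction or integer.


Given: 77 is 50% of the whole
Set up: 77 = 50/100 * whole
whole = 77 * 100 / 50
whole = 7700 / 50
whole = 154

154


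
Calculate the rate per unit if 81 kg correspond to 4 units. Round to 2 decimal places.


Total kg = 81
Number of units = 4
Unit rate = 81 / 4
= 20.25 kg per unit

20.25


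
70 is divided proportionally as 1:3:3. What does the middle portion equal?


Ratio = 1:3:3
Total parts = 1 + 3 + 3 = 7
Value per part = 70 / 7 = 10
First share = 1 * 10 = 10
Middle share = 3 * 10 = 30
Third share = 3 * 10 = 30

30


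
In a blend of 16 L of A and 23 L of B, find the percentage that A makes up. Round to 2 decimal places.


Volume of A = 16 L
Volume of B = 23 L
Total volume = 16 + 23 = 39 L
Percentage of A = (16/39) * 100
= 41.03%

41.03


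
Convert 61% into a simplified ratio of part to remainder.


Part = 61%, Remainder = 39%
Ratio = 61:39
GCD(61, 39) = 1
Simplify: 61:39 = 61:39

61:39


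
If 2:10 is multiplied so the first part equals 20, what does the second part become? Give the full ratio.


Original ratio: 2:10
First term target: 20
Scale factor = 20 / 2 = 10
Multiply second term: 10 * 10 = 100
Equivalent ratio = 20:100

20:100


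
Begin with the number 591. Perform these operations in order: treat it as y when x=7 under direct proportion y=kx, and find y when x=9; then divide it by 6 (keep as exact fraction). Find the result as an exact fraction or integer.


Start with 591.
Step 1: Direct prop: k = (591)/7; new y = k*9 = 591*9/7 = 5319/7
Step 2: Divide by 6: 5319/7 / 6 = 1773/14
Final result = 1773/14

1773/14


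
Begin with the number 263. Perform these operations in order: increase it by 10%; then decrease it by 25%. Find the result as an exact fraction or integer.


Start with 263.
Step 1: Increase by 10%: 263 * 110/100 = 2893/10
Step 2: Decrease by 25%: 2893/10 * 75/100 = 8679/40
Final result = 8679/40

8679/40


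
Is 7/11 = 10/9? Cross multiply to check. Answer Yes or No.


Cross multiply to check 7/11 = 10/9
Left cross product: 7 * 9 = 63
Right cross product: 11 * 10 = 110
63 != 110
Not equal, so proportions differ => No

No


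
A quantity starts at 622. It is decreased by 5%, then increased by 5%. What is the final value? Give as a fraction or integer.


Start: 622
Step 1: decrease by 5% => multiply by 95/100
  622 * 95/100 = 5909/10
Step 2: increase by 5% => multiply by 105/100
  5909/10 * 105/100 = 124089/200
Final value = 124089/200

124089/200
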